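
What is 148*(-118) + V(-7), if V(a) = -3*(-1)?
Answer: -17461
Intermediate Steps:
V(a) = 3
148*(-118) + V(-7) = 148*(-118) + 3 = -17464 + 3 = -17461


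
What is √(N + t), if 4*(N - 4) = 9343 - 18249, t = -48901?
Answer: I*√204494/2 ≈ 226.1*I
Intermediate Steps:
N = -4445/2 (N = 4 + (9343 - 18249)/4 = 4 + (¼)*(-8906) = 4 - 4453/2 = -4445/2 ≈ -2222.5)
√(N + t) = √(-4445/2 - 48901) = √(-102247/2) = I*√204494/2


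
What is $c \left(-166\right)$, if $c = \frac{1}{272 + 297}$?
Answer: $- \frac{166}{569} \approx -0.29174$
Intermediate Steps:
$c = \frac{1}{569} \approx 0.0017575$
$c \left(-166\right) = \frac{1}{569} \left(-166\right) = - \frac{166}{569}$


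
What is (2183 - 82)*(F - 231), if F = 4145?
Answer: 8223314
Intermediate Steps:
(2183 - 82)*(F - 231) = (2183 - 82)*(4145 - 231) = 2101*3914 = 8223314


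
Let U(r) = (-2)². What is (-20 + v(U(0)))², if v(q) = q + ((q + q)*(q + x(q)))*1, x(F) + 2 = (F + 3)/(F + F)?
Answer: 49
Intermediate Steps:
x(F) = -2 + (3 + F)/(2*F) (x(F) = -2 + (F + 3)/(F + F) = -2 + (3 + F)/((2*F)) = -2 + (3 + F)*(1/(2*F)) = -2 + (3 + F)/(2*F))
U(r) = 4
v(q) = q + 2*q*(q + 3*(1 - q)/(2*q)) (v(q) = q + ((q + q)*(q + 3*(1 - q)/(2*q)))*1 = q + ((2*q)*(q + 3*(1 - q)/(2*q)))*1 = q + (2*q*(q + 3*(1 - q)/(2*q)))*1 = q + 2*q*(q + 3*(1 - q)/(2*q)))
(-20 + v(U(0)))² = (-20 + (3 - 2*4 + 2*4²))² = (-20 + (3 - 8 + 2*16))² = (-20 + (3 - 8 + 32))² = (-20 + 27)² = 7² = 49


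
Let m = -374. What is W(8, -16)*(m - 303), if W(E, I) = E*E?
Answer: -43328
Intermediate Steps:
W(E, I) = E²
W(8, -16)*(m - 303) = 8²*(-374 - 303) = 64*(-677) = -43328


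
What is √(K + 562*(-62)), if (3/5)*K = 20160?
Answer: 2*I*√311 ≈ 35.27*I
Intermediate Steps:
K = 33600 (K = (5/3)*20160 = 33600)
√(K + 562*(-62)) = √(33600 + 562*(-62)) = √(33600 - 34844) = √(-1244) = 2*I*√311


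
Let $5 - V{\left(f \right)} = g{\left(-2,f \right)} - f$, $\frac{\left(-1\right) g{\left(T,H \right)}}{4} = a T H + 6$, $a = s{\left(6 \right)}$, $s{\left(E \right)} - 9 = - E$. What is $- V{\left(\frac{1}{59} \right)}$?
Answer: $- \frac{1688}{59} \approx -28.61$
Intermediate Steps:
$s{\left(E \right)} = 9 - E$
$a = 3$ ($a = 9 - 6 = 3$)
$g{\left(T,H \right)} = -24 - 12 H T$ ($g{\left(T,H \right)} = - 4 \left(3 T H + 6\right) = - 4 \left(3 H T + 6\right) = - 4 \left(6 + 3 H T\right) = -24 - 12 H T$)
$V{\left(f \right)} = 29 - 23 f$ ($V{\left(f \right)} = 5 - \left(\left(-24 - 12 f \left(-2\right)\right) - f\right) = 5 - \left(\left(-24 + 24 f\right) - f\right) = 5 - \left(-24 + 23 f\right) = 29 - 23 f$)
$- V{\left(\frac{1}{59} \right)} = - (29 - \frac{23}{59}) = \left(-1\right) \frac{1688}{59} = - \frac{1688}{59}$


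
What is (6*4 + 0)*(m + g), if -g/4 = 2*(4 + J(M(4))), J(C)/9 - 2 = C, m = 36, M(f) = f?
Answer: -10272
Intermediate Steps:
J(C) = 18 + 9*C
g = -464 (g = -8*(4 + (18 + 9*4)) = -8*(4 + (18 + 36)) = -8*(4 + 54) = -8*58 = -4*116 = -464)
(6*4 + 0)*(m + g) = (6*4 + 0)*(36 - 464) = (24 + 0)*(-428) = 24*(-428) = -10272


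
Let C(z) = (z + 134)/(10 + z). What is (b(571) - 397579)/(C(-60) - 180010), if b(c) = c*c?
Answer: 1788450/4500287 ≈ 0.39741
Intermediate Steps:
b(c) = c**2
C(z) = (134 + z)/(10 + z)
(b(571) - 397579)/(C(-60) - 180010) = (571**2 - 397579)/((134 - 60)/(10 - 60) - 180010) = (326041 - 397579)/(74/(-50) - 180010) = -71538/(-1/50*74 - 180010) = -71538/(-37/25 - 180010) = -71538/(-4500287/25) = -71538*(-25/4500287) = 1788450/4500287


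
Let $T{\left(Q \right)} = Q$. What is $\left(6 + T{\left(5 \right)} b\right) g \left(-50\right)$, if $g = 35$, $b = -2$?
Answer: $7000$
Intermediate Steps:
$\left(6 + T{\left(5 \right)} b\right) g \left(-50\right) = \left(6 + 5 \left(-2\right)\right) 35 \left(-50\right) = \left(6 - 10\right) 35 \left(-50\right) = \left(-4\right) 35 \left(-50\right) = \left(-140\right) \left(-50\right) = 7000$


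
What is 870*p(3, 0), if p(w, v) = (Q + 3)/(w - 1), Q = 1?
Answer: 1740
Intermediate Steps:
p(w, v) = 4/(-1 + w) (p(w, v) = (1 + 3)/(w - 1) = 4/(-1 + w))
870*p(3, 0) = 870*(4/(-1 + 3)) = 870*(4/2) = 870*(4*(½)) = 870*2 = 1740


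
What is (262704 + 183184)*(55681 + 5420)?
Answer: 27244202688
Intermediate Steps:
(262704 + 183184)*(55681 + 5420) = 445888*61101 = 27244202688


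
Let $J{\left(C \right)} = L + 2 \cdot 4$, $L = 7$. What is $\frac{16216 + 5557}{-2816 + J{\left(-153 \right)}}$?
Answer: $- \frac{21773}{2801} \approx -7.7733$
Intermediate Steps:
$J{\left(C \right)} = 15$ ($J{\left(C \right)} = 7 + 2 \cdot 4 = 7 + 8 = 15$)
$\frac{16216 + 5557}{-2816 + J{\left(-153 \right)}} = \frac{16216 + 5557}{-2816 + 15} = \frac{21773}{-2801} = 21773 \left(- \frac{1}{2801}\right) = - \frac{21773}{2801}$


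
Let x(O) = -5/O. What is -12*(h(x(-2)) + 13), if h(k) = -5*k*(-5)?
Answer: -906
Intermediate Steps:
h(k) = 25*k
-12*(h(x(-2)) + 13) = -12*(25*(-5/(-2)) + 13) = -12*(25*(-5*(-1/2)) + 13) = -12*(25*(5/2) + 13) = -12*(125/2 + 13) = -12*151/2 = -906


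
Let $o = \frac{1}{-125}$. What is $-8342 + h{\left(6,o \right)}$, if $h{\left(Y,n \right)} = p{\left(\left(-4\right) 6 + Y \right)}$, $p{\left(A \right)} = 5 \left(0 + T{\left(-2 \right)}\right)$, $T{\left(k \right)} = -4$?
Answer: $-8362$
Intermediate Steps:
$o = - \frac{1}{125} \approx -0.008$
$p{\left(A \right)} = -20$ ($p{\left(A \right)} = 5 \left(0 - 4\right) = 5 \left(-4\right) = -20$)
$h{\left(Y,n \right)} = -20$
$-8342 + h{\left(6,o \right)} = -8342 - 20 = -8362$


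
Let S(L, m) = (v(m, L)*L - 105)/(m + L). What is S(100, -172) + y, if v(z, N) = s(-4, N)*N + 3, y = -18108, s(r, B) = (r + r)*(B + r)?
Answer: 2125343/24 ≈ 88556.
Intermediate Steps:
s(r, B) = 2*r*(B + r) (s(r, B) = (2*r)*(B + r) = 2*r*(B + r))
v(z, N) = 3 + N*(32 - 8*N) (v(z, N) = (2*(-4)*(N - 4))*N + 3 = (2*(-4)*(-4 + N))*N + 3 = (32 - 8*N)*N + 3 = N*(32 - 8*N) + 3 = 3 + N*(32 - 8*N))
S(L, m) = (-105 + L*(3 - 8*L*(-4 + L)))/(L + m) (S(L, m) = ((3 - 8*L*(-4 + L))*L - 105)/(m + L) = (L*(3 - 8*L*(-4 + L)) - 105)/(L + m) = (-105 + L*(3 - 8*L*(-4 + L)))/(L + m))
S(100, -172) + y = (-105 - 1*100*(-3 + 8*100*(-4 + 100)))/(100 - 172) - 18108 = (-105 - 1*100*(-3 + 8*100*96))/(-72) - 18108 = -(-105 - 1*100*(-3 + 76800))/72 - 18108 = -(-105 - 1*100*76797)/72 - 18108 = -(-105 - 7679700)/72 - 18108 = -1/72*(-7679805) - 18108 = 2559935/24 - 18108 = 2125343/24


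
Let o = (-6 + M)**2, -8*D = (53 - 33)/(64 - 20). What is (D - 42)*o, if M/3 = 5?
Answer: -299781/88 ≈ -3406.6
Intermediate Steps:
M = 15 (M = 3*5 = 15)
D = -5/88 (D = -(53 - 33)/(8*(64 - 20)) = -5/(2*44) = -1/8*5/11 = -5/88 ≈ -0.056818)
o = 81 (o = (-6 + 15)**2 = 9**2 = 81)
(D - 42)*o = (-5/88 - 42)*81 = -3701/88*81 = -299781/88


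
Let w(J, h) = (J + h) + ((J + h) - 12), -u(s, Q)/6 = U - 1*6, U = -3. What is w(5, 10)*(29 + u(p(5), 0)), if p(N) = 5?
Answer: 1494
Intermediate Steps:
u(s, Q) = 54 (u(s, Q) = -6*(-3 - 1*6) = -6*(-3 - 6) = -6*(-9) = 54)
w(J, h) = -12 + 2*J + 2*h (w(J, h) = (J + h) + (-12 + J + h) = -12 + 2*J + 2*h)
w(5, 10)*(29 + u(p(5), 0)) = (-12 + 2*5 + 2*10)*(29 + 54) = (-12 + 10 + 20)*83 = 18*83 = 1494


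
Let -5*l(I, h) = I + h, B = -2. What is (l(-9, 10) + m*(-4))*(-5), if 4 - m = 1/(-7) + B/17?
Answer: 10259/119 ≈ 86.210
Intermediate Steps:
m = 507/119 (m = 4 - (1/(-7) - 2/17) = 4 - (1*(-⅐) - 2*1/17) = 4 - (-⅐ - 2/17) = 4 - 1*(-31/119) = 4 + 31/119 = 507/119 ≈ 4.2605)
l(I, h) = -I/5 - h/5 (l(I, h) = -(I + h)/5 = -I/5 - h/5)
(l(-9, 10) + m*(-4))*(-5) = ((-⅕*(-9) - ⅕*10) + (507/119)*(-4))*(-5) = ((9/5 - 2) - 2028/119)*(-5) = (-⅕ - 2028/119)*(-5) = -10259/595*(-5) = 10259/119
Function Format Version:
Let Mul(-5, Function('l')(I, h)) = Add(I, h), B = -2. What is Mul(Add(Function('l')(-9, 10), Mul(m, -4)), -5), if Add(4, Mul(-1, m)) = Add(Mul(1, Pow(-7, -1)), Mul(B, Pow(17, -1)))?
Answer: Rational(10259, 119) ≈ 86.210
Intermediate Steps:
m = Rational(507, 119) (m = Add(4, Mul(-1, Add(Mul(1, Pow(-7, -1)), Mul(-2, Pow(17, -1))))) = Add(4, Mul(-1, Add(Mul(1, Rational(-1, 7)), Mul(-2, Rational(1, 17))))) = Add(4, Mul(-1, Add(Rational(-1, 7), Rational(-2, 17)))) = Add(4, Mul(-1, Rational(-31, 119))) = Add(4, Rational(31, 119)) = Rational(507, 119) ≈ 4.2605)
Function('l')(I, h) = Add(Mul(Rational(-1, 5), I), Mul(Rational(-1, 5), h)) (Function('l')(I, h) = Mul(Rational(-1, 5), Add(I, h)) = Add(Mul(Rational(-1, 5), I), Mul(Rational(-1, 5), h)))
Mul(Add(Function('l')(-9, 10), Mul(m, -4)), -5) = Mul(Add(Add(Mul(Rational(-1, 5), -9), Mul(Rational(-1, 5), 10)), Mul(Rational(507, 119), -4)), -5) = Mul(Add(Add(Rational(9, 5), -2), Rational(-2028, 119)), -5) = Mul(Add(Rational(-1, 5), Rational(-2028, 119)), -5) = Mul(Rational(-10259, 595), -5) = Rational(10259, 119)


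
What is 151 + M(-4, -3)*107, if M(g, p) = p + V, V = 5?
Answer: 365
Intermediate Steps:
M(g, p) = 5 + p (M(g, p) = p + 5 = 5 + p)
151 + M(-4, -3)*107 = 151 + (5 - 3)*107 = 151 + 2*107 = 151 + 214 = 365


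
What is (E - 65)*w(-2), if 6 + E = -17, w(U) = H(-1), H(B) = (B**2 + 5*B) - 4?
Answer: 704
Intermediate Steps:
H(B) = -4 + B**2 + 5*B
w(U) = -8 (w(U) = -4 + (-1)**2 + 5*(-1) = -4 + 1 - 5 = -8)
E = -23 (E = -6 - 17 = -23)
(E - 65)*w(-2) = (-23 - 65)*(-8) = -88*(-8) = 704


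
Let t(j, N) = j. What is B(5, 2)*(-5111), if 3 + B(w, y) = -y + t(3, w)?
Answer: 10222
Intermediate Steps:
B(w, y) = -y (B(w, y) = -3 + (-y + 3) = -3 + (3 - y) = -y)
B(5, 2)*(-5111) = -1*2*(-5111) = -2*(-5111) = 10222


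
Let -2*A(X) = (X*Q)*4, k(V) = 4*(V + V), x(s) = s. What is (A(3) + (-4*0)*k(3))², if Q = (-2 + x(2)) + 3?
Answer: 324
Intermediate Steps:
k(V) = 8*V (k(V) = 4*(2*V) = 8*V)
Q = 3 (Q = (-2 + 2) + 3 = 0 + 3 = 3)
A(X) = -6*X (A(X) = -X*3*4/2 = -3*X*4/2 = -6*X)
(A(3) + (-4*0)*k(3))² = (-6*3 + (-4*0)*(8*3))² = (-18 + 0*24)² = (-18 + 0)² = (-18)² = 324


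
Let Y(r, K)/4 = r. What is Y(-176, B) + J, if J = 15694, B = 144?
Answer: 14990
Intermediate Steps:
Y(r, K) = 4*r
Y(-176, B) + J = 4*(-176) + 15694 = -704 + 15694 = 14990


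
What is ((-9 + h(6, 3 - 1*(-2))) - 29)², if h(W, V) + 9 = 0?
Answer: 2209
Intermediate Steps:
h(W, V) = -9 (h(W, V) = -9 + 0 = -9)
((-9 + h(6, 3 - 1*(-2))) - 29)² = ((-9 - 9) - 29)² = (-18 - 29)² = (-47)² = 2209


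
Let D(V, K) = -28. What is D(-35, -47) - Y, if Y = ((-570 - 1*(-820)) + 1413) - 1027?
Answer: -664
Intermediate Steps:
Y = 636 (Y = ((-570 + 820) + 1413) - 1027 = (250 + 1413) - 1027 = 1663 - 1027 = 636)
D(-35, -47) - Y = -28 - 1*636 = -28 - 636 = -664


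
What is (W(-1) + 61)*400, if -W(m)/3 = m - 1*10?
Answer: 37600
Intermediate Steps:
W(m) = 30 - 3*m (W(m) = -3*(m - 1*10) = -3*(m - 10) = -3*(-10 + m) = 30 - 3*m)
(W(-1) + 61)*400 = ((30 - 3*(-1)) + 61)*400 = ((30 + 3) + 61)*400 = (33 + 61)*400 = 94*400 = 37600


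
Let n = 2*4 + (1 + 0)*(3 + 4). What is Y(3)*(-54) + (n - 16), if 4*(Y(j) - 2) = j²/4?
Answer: -1115/8 ≈ -139.38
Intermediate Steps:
n = 15 (n = 8 + 1*7 = 8 + 7 = 15)
Y(j) = 2 + j²/16 (Y(j) = 2 + (j²/4)/4 = 2 + j²/16)
Y(3)*(-54) + (n - 16) = (2 + (1/16)*3²)*(-54) + (15 - 16) = (2 + (1/16)*9)*(-54) - 1 = (2 + 9/16)*(-54) - 1 = (41/16)*(-54) - 1 = -1107/8 - 1 = -1115/8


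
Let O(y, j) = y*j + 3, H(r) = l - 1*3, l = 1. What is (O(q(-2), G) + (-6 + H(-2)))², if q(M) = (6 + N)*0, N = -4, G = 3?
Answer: 25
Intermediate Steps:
q(M) = 0 (q(M) = (6 - 4)*0 = 2*0 = 0)
H(r) = -2 (H(r) = 1 - 1*3 = 1 - 3 = -2)
O(y, j) = 3 + j*y (O(y, j) = j*y + 3 = 3 + j*y)
(O(q(-2), G) + (-6 + H(-2)))² = ((3 + 3*0) + (-6 - 2))² = ((3 + 0) - 8)² = (3 - 8)² = (-5)² = 25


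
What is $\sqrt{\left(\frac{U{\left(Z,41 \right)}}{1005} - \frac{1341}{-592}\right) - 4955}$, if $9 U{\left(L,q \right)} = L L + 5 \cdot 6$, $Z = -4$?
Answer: $\frac{i \sqrt{986149346706255}}{446220} \approx 70.376 i$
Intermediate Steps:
$U{\left(L,q \right)} = \frac{10}{3} + \frac{L^{2}}{9}$ ($U{\left(L,q \right)} = \frac{L L + 5 \cdot 6}{9} = \frac{L^{2} + 30}{9} = \frac{30 + L^{2}}{9} = \frac{10}{3} + \frac{L^{2}}{9}$)
$\sqrt{\left(\frac{U{\left(Z,41 \right)}}{1005} - \frac{1341}{-592}\right) - 4955} = \sqrt{\left(\frac{\frac{10}{3} + \frac{\left(-4\right)^{2}}{9}}{1005} - \frac{1341}{-592}\right) - 4955} = \sqrt{\left(\left(\frac{10}{3} + \frac{1}{9} \cdot 16\right) \frac{1}{1005} - - \frac{1341}{592}\right) - 4955} = \sqrt{\left(\left(\frac{10}{3} + \frac{16}{9}\right) \frac{1}{1005} + \frac{1341}{592}\right) - 4955} = \sqrt{\left(\frac{46}{9} \cdot \frac{1}{1005} + \frac{1341}{592}\right) - 4955} = \sqrt{\left(\frac{46}{9045} + \frac{1341}{592}\right) - 4955} = \sqrt{\frac{12156577}{5354640} - 4955} = \sqrt{- \frac{26520084623}{5354640}} = \frac{i \sqrt{986149346706255}}{446220}$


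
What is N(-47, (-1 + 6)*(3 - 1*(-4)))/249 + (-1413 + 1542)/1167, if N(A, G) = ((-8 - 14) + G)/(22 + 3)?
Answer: 272732/2421525 ≈ 0.11263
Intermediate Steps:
N(A, G) = -22/25 + G/25 (N(A, G) = (-22 + G)/25 = (-22 + G)*(1/25) = -22/25 + G/25)
N(-47, (-1 + 6)*(3 - 1*(-4)))/249 + (-1413 + 1542)/1167 = (-22/25 + ((-1 + 6)*(3 - 1*(-4)))/25)/249 + (-1413 + 1542)/1167 = (-22/25 + (5*(3 + 4))/25)*(1/249) + 129*(1/1167) = (-22/25 + (5*7)/25)*(1/249) + 43/389 = (-22/25 + (1/25)*35)*(1/249) + 43/389 = (-22/25 + 7/5)*(1/249) + 43/389 = (13/25)*(1/249) + 43/389 = 13/6225 + 43/389 = 272732/2421525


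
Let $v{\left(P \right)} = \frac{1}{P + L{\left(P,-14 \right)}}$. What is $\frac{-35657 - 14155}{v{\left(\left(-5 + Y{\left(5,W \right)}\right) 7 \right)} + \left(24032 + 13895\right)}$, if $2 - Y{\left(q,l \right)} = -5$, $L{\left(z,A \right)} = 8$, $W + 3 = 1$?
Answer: $- \frac{1095864}{834395} \approx -1.3134$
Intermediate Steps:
$W = -2$ ($W = -3 + 1 = -2$)
$Y{\left(q,l \right)} = 7$ ($Y{\left(q,l \right)} = 2 - -5 = 2 + 5 = 7$)
$v{\left(P \right)} = \frac{1}{8 + P}$ ($v{\left(P \right)} = \frac{1}{P + 8} = \frac{1}{8 + P}$)
$\frac{-35657 - 14155}{v{\left(\left(-5 + Y{\left(5,W \right)}\right) 7 \right)} + \left(24032 + 13895\right)} = \frac{-35657 - 14155}{\frac{1}{8 + \left(-5 + 7\right) 7} + \left(24032 + 13895\right)} = - \frac{49812}{\frac{1}{8 + 2 \cdot 7} + 37927} = - \frac{49812}{\frac{1}{8 + 14} + 37927} = - \frac{49812}{\frac{1}{22} + 37927} = - \frac{49812}{\frac{834395}{22}} = \left(-49812\right) \frac{22}{834395} = - \frac{1095864}{834395}$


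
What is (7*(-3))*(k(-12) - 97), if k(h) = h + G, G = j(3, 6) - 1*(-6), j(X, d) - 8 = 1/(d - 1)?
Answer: 9954/5 ≈ 1990.8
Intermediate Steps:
j(X, d) = 8 + 1/(-1 + d) (j(X, d) = 8 + 1/(d - 1) = 8 + 1/(-1 + d))
G = 71/5 (G = (-7 + 8*6)/(-1 + 6) - 1*(-6) = (-7 + 48)/5 + 6 = (⅕)*41 + 6 = 41/5 + 6 = 71/5 ≈ 14.200)
k(h) = 71/5 + h (k(h) = h + 71/5 = 71/5 + h)
(7*(-3))*(k(-12) - 97) = (7*(-3))*((71/5 - 12) - 97) = -21*(11/5 - 97) = -21*(-474/5) = 9954/5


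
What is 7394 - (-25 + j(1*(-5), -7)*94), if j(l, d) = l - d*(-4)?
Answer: 10521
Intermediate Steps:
j(l, d) = l + 4*d
7394 - (-25 + j(1*(-5), -7)*94) = 7394 - (-25 + (1*(-5) + 4*(-7))*94) = 7394 - (-25 + (-5 - 28)*94) = 7394 - (-25 - 33*94) = 7394 - (-25 - 3102) = 7394 - 1*(-3127) = 7394 + 3127 = 10521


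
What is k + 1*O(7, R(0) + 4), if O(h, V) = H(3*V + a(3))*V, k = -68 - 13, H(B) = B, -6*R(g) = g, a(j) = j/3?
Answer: -29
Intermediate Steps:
a(j) = j/3 (a(j) = j*(⅓) = j/3)
R(g) = -g/6
k = -81
O(h, V) = V*(1 + 3*V) (O(h, V) = (3*V + (⅓)*3)*V = (3*V + 1)*V = (1 + 3*V)*V = V*(1 + 3*V))
k + 1*O(7, R(0) + 4) = -81 + 1*((-⅙*0 + 4)*(1 + 3*(-⅙*0 + 4))) = -81 + 1*((0 + 4)*(1 + 3*(0 + 4))) = -81 + 1*(4*(1 + 3*4)) = -81 + 1*(4*(1 + 12)) = -81 + 1*(4*13) = -81 + 1*52 = -81 + 52 = -29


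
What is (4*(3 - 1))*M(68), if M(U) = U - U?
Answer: 0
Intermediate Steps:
M(U) = 0
(4*(3 - 1))*M(68) = (4*(3 - 1))*0 = (4*2)*0 = 8*0 = 0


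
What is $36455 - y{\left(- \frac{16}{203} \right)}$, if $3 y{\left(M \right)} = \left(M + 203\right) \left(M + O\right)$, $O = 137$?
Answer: $\frac{1120620950}{41209} \approx 27194.0$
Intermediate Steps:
$y{\left(M \right)} = \frac{\left(137 + M\right) \left(203 + M\right)}{3}$ ($y{\left(M \right)} = \frac{\left(M + 203\right) \left(M + 137\right)}{3} = \frac{\left(203 + M\right) \left(137 + M\right)}{3} = \frac{\left(137 + M\right) \left(203 + M\right)}{3}$)
$36455 - y{\left(- \frac{16}{203} \right)} = 36455 - \left(\frac{27811}{3} + \frac{\left(- \frac{16}{203}\right)^{2}}{3} + \frac{340 \left(- \frac{16}{203}\right)}{3}\right) = 36455 - \left(\frac{27811}{3} + \frac{\left(\left(-16\right) \frac{1}{203}\right)^{2}}{3} + \frac{340 \left(\left(-16\right) \frac{1}{203}\right)}{3}\right) = 36455 - \left(\frac{27811}{3} + \frac{\left(- \frac{16}{203}\right)^{2}}{3} + \frac{340}{3} \left(- \frac{16}{203}\right)\right) = 36455 - \left(\frac{27811}{3} + \frac{1}{3} \cdot \frac{256}{41209} - \frac{5440}{609}\right) = 36455 - \left(\frac{27811}{3} + \frac{256}{123627} - \frac{5440}{609}\right) = 36455 - \frac{381653145}{41209} = \frac{1120620950}{41209}$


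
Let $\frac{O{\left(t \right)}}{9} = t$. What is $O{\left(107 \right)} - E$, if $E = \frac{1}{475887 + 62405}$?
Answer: $\frac{518375195}{538292} \approx 963.0$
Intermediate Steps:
$O{\left(t \right)} = 9 t$
$E = \frac{1}{538292} \approx 1.8577 \cdot 10^{-6}$
$O{\left(107 \right)} - E = 9 \cdot 107 - \frac{1}{538292} = 963 - \frac{1}{538292} = \frac{518375195}{538292}$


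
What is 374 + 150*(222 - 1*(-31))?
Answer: 38324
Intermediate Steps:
374 + 150*(222 - 1*(-31)) = 374 + 150*(222 + 31) = 374 + 150*253 = 374 + 37950 = 38324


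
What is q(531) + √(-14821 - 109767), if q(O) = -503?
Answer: -503 + 2*I*√31147 ≈ -503.0 + 352.97*I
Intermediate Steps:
q(531) + √(-14821 - 109767) = -503 + √(-14821 - 109767) = -503 + √(-124588) = -503 + 2*I*√31147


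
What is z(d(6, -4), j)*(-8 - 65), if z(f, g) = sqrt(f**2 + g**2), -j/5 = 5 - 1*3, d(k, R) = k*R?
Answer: -1898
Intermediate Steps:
d(k, R) = R*k
j = -10 (j = -5*(5 - 1*3) = -5*(5 - 3) = -5*2 = -10)
z(d(6, -4), j)*(-8 - 65) = sqrt((-4*6)**2 + (-10)**2)*(-8 - 65) = sqrt((-24)**2 + 100)*(-73) = sqrt(576 + 100)*(-73) = sqrt(676)*(-73) = 26*(-73) = -1898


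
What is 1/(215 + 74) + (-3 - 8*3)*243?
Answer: -1896128/289 ≈ -6561.0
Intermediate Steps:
1/(215 + 74) + (-3 - 8*3)*243 = 1/289 + (-3 - 24)*243 = 1/289 - 27*243 = 1/289 - 6561 = -1896128/289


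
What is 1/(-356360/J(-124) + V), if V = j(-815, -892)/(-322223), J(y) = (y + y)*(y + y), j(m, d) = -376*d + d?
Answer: -2477250424/16925059535 ≈ -0.14637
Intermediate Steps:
j(m, d) = -375*d
J(y) = 4*y**2 (J(y) = (2*y)*(2*y) = 4*y**2)
V = -334500/322223 (V = -375*(-892)/(-322223) = 334500*(-1/322223) = -334500/322223 ≈ -1.0381)
1/(-356360/J(-124) + V) = 1/(-356360/(4*(-124)**2) - 334500/322223) = 1/(-356360/(4*15376) - 334500/322223) = 1/(-356360/61504 - 334500/322223) = 1/(-356360*1/61504 - 334500/322223) = 1/(-44545/7688 - 334500/322223) = 1/(-16925059535/2477250424) = -2477250424/16925059535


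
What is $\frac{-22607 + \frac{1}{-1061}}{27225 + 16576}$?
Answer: $- \frac{23986028}{46472861} \approx -0.51613$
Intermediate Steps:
$\frac{-22607 + \frac{1}{-1061}}{27225 + 16576} = \frac{-22607 - \frac{1}{1061}}{43801} = \left(- \frac{23986028}{1061}\right) \frac{1}{43801} = - \frac{23986028}{46472861}$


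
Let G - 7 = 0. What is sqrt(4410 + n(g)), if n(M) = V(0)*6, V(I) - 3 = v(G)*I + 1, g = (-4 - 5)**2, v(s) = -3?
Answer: sqrt(4434) ≈ 66.588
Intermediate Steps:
G = 7 (G = 7 + 0 = 7)
g = 81 (g = (-9)**2 = 81)
V(I) = 4 - 3*I (V(I) = 3 + (-3*I + 1) = 3 + (1 - 3*I) = 4 - 3*I)
n(M) = 24 (n(M) = (4 - 3*0)*6 = (4 + 0)*6 = 4*6 = 24)
sqrt(4410 + n(g)) = sqrt(4410 + 24) = sqrt(4434)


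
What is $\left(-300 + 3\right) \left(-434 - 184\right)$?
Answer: $183546$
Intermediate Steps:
$\left(-300 + 3\right) \left(-434 - 184\right) = \left(-297\right) \left(-618\right) = 183546$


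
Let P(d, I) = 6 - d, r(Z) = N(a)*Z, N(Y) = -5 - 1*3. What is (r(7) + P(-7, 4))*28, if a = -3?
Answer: -1204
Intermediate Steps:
N(Y) = -8 (N(Y) = -5 - 3 = -8)
r(Z) = -8*Z
(r(7) + P(-7, 4))*28 = (-8*7 + (6 - 1*(-7)))*28 = (-56 + (6 + 7))*28 = (-56 + 13)*28 = -43*28 = -1204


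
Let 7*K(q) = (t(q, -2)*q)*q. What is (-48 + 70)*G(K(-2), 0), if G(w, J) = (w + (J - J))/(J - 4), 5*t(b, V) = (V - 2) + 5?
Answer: -22/35 ≈ -0.62857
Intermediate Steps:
t(b, V) = ⅗ + V/5 (t(b, V) = ((V - 2) + 5)/5 = ((-2 + V) + 5)/5 = (3 + V)/5 = ⅗ + V/5)
K(q) = q²/35 (K(q) = (((⅗ + (⅕)*(-2))*q)*q)/7 = (((⅗ - ⅖)*q)*q)/7 = ((q/5)*q)/7 = (q²/5)/7 = q²/35)
G(w, J) = w/(-4 + J) (G(w, J) = (w + 0)/(-4 + J) = w/(-4 + J))
(-48 + 70)*G(K(-2), 0) = (-48 + 70)*(((1/35)*(-2)²)/(-4 + 0)) = 22*(((1/35)*4)/(-4)) = 22*((4/35)*(-¼)) = 22*(-1/35) = -22/35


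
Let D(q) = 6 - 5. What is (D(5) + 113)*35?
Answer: 3990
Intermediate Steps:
D(q) = 1
(D(5) + 113)*35 = (1 + 113)*35 = 114*35 = 3990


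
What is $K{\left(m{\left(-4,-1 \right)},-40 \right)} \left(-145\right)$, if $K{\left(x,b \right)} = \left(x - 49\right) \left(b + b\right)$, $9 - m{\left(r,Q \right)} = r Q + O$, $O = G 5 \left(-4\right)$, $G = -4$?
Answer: $-1438400$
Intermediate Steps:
$O = 80$ ($O = \left(-4\right) 5 \left(-4\right) = \left(-20\right) \left(-4\right) = 80$)
$m{\left(r,Q \right)} = -71 - Q r$ ($m{\left(r,Q \right)} = 9 - \left(r Q + 80\right) = 9 - \left(Q r + 80\right) = 9 - \left(80 + Q r\right) = -71 - Q r$)
$K{\left(x,b \right)} = 2 b \left(-49 + x\right)$ ($K{\left(x,b \right)} = \left(-49 + x\right) 2 b = 2 b \left(-49 + x\right)$)
$K{\left(m{\left(-4,-1 \right)},-40 \right)} \left(-145\right) = 2 \left(-40\right) \left(-49 - \left(71 - -4\right)\right) \left(-145\right) = 2 \left(-40\right) \left(-49 - 75\right) \left(-145\right) = 2 \left(-40\right) \left(-124\right) \left(-145\right) = 9920 \left(-145\right) = -1438400$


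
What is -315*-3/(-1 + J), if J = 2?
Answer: 945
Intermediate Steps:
-315*-3/(-1 + J) = -315*-3/(-1 + 2) = -315*-3/1 = -315*1*(-3) = -(-945) = -315*(-3) = 945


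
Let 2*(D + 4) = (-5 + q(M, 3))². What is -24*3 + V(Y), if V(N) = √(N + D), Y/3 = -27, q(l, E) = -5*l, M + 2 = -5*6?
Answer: -72 + √47710/2 ≈ 37.213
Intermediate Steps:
M = -32 (M = -2 - 5*6 = -2 - 30 = -32)
Y = -81 (Y = 3*(-27) = -81)
D = 24017/2 (D = -4 + (-5 - 5*(-32))²/2 = -4 + (-5 + 160)²/2 = -4 + (½)*155² = -4 + (½)*24025 = -4 + 24025/2 = 24017/2 ≈ 12009.)
V(N) = √(24017/2 + N) (V(N) = √(N + 24017/2) = √(24017/2 + N))
-24*3 + V(Y) = -24*3 + √(48034 + 4*(-81))/2 = -72 + √(48034 - 324)/2 = -72 + √47710/2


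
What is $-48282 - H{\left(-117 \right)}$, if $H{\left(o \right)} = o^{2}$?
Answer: $-61971$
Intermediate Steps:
$-48282 - H{\left(-117 \right)} = -48282 - \left(-117\right)^{2} = -48282 - 13689 = -61971$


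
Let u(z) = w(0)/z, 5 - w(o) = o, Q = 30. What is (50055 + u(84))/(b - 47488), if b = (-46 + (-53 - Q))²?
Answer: -4204625/2591148 ≈ -1.6227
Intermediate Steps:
w(o) = 5 - o
u(z) = 5/z (u(z) = (5 - 1*0)/z = (5 + 0)/z = 5/z)
b = 16641 (b = (-46 + (-53 - 1*30))² = (-46 + (-53 - 30))² = (-46 - 83)² = (-129)² = 16641)
(50055 + u(84))/(b - 47488) = (50055 + 5/84)/(16641 - 47488) = (50055 + 5*(1/84))/(-30847) = (50055 + 5/84)*(-1/30847) = (4204625/84)*(-1/30847) = -4204625/2591148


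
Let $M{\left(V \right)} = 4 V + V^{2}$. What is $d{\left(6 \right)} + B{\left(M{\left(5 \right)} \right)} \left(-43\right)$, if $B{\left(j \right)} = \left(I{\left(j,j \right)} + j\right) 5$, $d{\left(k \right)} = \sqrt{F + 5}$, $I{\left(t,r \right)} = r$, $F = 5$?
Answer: $-19350 + \sqrt{10} \approx -19347.0$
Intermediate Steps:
$d{\left(k \right)} = \sqrt{10}$ ($d{\left(k \right)} = \sqrt{5 + 5} = \sqrt{10}$)
$M{\left(V \right)} = V^{2} + 4 V$
$B{\left(j \right)} = 10 j$ ($B{\left(j \right)} = \left(j + j\right) 5 = 2 j 5 = 10 j$)
$d{\left(6 \right)} + B{\left(M{\left(5 \right)} \right)} \left(-43\right) = \sqrt{10} + 10 \cdot 5 \left(4 + 5\right) \left(-43\right) = \sqrt{10} + 10 \cdot 5 \cdot 9 \left(-43\right) = \sqrt{10} + 10 \cdot 45 \left(-43\right) = \sqrt{10} + 450 \left(-43\right) = \sqrt{10} - 19350 = -19350 + \sqrt{10}$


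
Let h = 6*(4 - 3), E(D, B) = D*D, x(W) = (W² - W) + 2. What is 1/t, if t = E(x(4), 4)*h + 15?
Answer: 1/1191 ≈ 0.00083963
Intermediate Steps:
x(W) = 2 + W² - W
E(D, B) = D²
h = 6 (h = 6*1 = 6)
t = 1191 (t = (2 + 4² - 1*4)²*6 + 15 = (2 + 16 - 4)²*6 + 15 = 14²*6 + 15 = 196*6 + 15 = 1176 + 15 = 1191)
1/t = 1/1191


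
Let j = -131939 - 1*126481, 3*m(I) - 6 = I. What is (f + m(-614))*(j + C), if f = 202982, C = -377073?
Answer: -128864846878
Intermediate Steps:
m(I) = 2 + I/3
j = -258420 (j = -131939 - 126481 = -258420)
(f + m(-614))*(j + C) = (202982 + (2 + (1/3)*(-614)))*(-258420 - 377073) = (202982 + (2 - 614/3))*(-635493) = (202982 - 608/3)*(-635493) = (608338/3)*(-635493) = -128864846878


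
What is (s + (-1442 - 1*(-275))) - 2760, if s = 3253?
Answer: -674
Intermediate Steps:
(s + (-1442 - 1*(-275))) - 2760 = (3253 + (-1442 - 1*(-275))) - 2760 = (3253 + (-1442 + 275)) - 2760 = (3253 - 1167) - 2760 = 2086 - 2760 = -674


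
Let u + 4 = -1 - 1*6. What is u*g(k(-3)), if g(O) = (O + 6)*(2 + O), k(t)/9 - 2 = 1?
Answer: -10527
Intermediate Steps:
k(t) = 27 (k(t) = 18 + 9*1 = 18 + 9 = 27)
g(O) = (2 + O)*(6 + O) (g(O) = (6 + O)*(2 + O) = (2 + O)*(6 + O))
u = -11 (u = -4 + (-1 - 1*6) = -4 + (-1 - 6) = -4 - 7 = -11)
u*g(k(-3)) = -11*(12 + 27² + 8*27) = -11*(12 + 729 + 216) = -11*957 = -10527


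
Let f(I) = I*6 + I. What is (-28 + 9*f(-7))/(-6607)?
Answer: 469/6607 ≈ 0.070985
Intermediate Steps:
f(I) = 7*I (f(I) = 6*I + I = 7*I)
(-28 + 9*f(-7))/(-6607) = (-28 + 9*(7*(-7)))/(-6607) = (-28 + 9*(-49))*(-1/6607) = (-28 - 441)*(-1/6607) = -469*(-1/6607) = 469/6607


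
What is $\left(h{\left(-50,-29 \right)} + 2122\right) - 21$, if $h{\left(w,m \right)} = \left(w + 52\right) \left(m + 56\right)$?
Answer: $2155$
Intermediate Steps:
$h{\left(w,m \right)} = \left(52 + w\right) \left(56 + m\right)$
$\left(h{\left(-50,-29 \right)} + 2122\right) - 21 = \left(\left(2912 + 52 \left(-29\right) + 56 \left(-50\right) - -1450\right) + 2122\right) - 21 = \left(\left(2912 - 1508 - 2800 + 1450\right) + 2122\right) - 21 = \left(54 + 2122\right) - 21 = 2176 - 21 = 2155$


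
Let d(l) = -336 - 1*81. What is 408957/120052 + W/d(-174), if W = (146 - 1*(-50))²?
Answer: -4441382563/50061684 ≈ -88.718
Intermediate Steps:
W = 38416 (W = (146 + 50)² = 196² = 38416)
d(l) = -417 (d(l) = -336 - 81 = -417)
408957/120052 + W/d(-174) = 408957/120052 + 38416/(-417) = 408957*(1/120052) + 38416*(-1/417) = 408957/120052 - 38416/417 = -4441382563/50061684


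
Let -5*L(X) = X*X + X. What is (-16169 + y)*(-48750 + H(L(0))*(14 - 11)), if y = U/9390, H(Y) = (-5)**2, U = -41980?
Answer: 246407274025/313 ≈ 7.8724e+8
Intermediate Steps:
L(X) = -X/5 - X**2/5 (L(X) = -(X*X + X)/5 = -(X**2 + X)/5 = -(X + X**2)/5 = -X/5 - X**2/5)
H(Y) = 25
y = -4198/939 (y = -41980/9390 = -41980*1/9390 = -4198/939 ≈ -4.4707)
(-16169 + y)*(-48750 + H(L(0))*(14 - 11)) = (-16169 - 4198/939)*(-48750 + 25*(14 - 11)) = -15186889*(-48750 + 25*3)/939 = -15186889*(-48750 + 75)/939 = -15186889/939*(-48675) = 246407274025/313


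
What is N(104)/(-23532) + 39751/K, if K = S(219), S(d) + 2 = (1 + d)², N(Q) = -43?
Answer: 468750823/569450868 ≈ 0.82316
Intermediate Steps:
S(d) = -2 + (1 + d)²
K = 48398 (K = -2 + (1 + 219)² = -2 + 220² = -2 + 48400 = 48398)
N(104)/(-23532) + 39751/K = -43/(-23532) + 39751/48398 = -43*(-1/23532) + 39751*(1/48398) = 43/23532 + 39751/48398 = 468750823/569450868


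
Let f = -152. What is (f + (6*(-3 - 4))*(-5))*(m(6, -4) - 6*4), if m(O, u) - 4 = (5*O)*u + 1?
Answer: -8062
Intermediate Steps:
m(O, u) = 5 + 5*O*u (m(O, u) = 4 + ((5*O)*u + 1) = 4 + (5*O*u + 1) = 4 + (1 + 5*O*u) = 5 + 5*O*u)
(f + (6*(-3 - 4))*(-5))*(m(6, -4) - 6*4) = (-152 + (6*(-3 - 4))*(-5))*((5 + 5*6*(-4)) - 6*4) = (-152 + (6*(-7))*(-5))*((5 - 120) - 24) = (-152 - 42*(-5))*(-115 - 24) = (-152 + 210)*(-139) = 58*(-139) = -8062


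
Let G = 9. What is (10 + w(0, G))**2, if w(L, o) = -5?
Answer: 25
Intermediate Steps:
(10 + w(0, G))**2 = (10 - 5)**2 = 5**2 = 25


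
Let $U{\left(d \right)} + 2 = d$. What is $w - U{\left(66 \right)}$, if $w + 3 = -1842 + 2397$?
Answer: $488$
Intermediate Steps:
$U{\left(d \right)} = -2 + d$
$w = 552$ ($w = -3 + \left(-1842 + 2397\right) = -3 + 555 = 552$)
$w - U{\left(66 \right)} = 552 - \left(-2 + 66\right) = 552 - 64 = 488$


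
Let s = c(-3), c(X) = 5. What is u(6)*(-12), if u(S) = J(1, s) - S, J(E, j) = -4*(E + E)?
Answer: 168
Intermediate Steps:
s = 5
J(E, j) = -8*E
u(S) = -8 - S (u(S) = -8*1 - S = -8 - S)
u(6)*(-12) = (-8 - 1*6)*(-12) = (-8 - 6)*(-12) = -14*(-12) = 168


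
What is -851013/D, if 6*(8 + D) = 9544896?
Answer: -851013/1590808 ≈ -0.53496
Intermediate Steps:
D = 1590808 (D = -8 + (⅙)*9544896 = -8 + 1590816 = 1590808)
-851013/D = -851013/1590808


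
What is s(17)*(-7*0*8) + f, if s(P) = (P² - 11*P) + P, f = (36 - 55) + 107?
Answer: 88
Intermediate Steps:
f = 88 (f = -19 + 107 = 88)
s(P) = P² - 10*P
s(17)*(-7*0*8) + f = (17*(-10 + 17))*(-7*0*8) + 88 = (17*7)*(0*8) + 88 = 119*0 + 88 = 0 + 88 = 88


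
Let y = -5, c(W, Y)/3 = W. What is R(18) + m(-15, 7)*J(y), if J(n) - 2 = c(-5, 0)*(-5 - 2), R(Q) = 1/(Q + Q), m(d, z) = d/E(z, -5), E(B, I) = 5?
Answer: -11555/36 ≈ -320.97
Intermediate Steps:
c(W, Y) = 3*W
m(d, z) = d/5
R(Q) = 1/(2*Q)
J(n) = 107 (J(n) = 2 + (3*(-5))*(-5 - 2) = 2 - 15*(-7) = 2 + 105 = 107)
R(18) + m(-15, 7)*J(y) = (½)/18 + ((⅕)*(-15))*107 = (½)*(1/18) - 3*107 = 1/36 - 321 = -11555/36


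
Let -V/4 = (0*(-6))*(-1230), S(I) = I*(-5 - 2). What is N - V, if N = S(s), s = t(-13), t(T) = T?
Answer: 91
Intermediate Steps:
s = -13
S(I) = -7*I (S(I) = I*(-7) = -7*I)
N = 91 (N = -7*(-13) = 91)
V = 0 (V = -4*0*(-6)*(-1230) = -0*(-1230) = -4*0 = 0)
N - V = 91 - 1*0 = 91 + 0 = 91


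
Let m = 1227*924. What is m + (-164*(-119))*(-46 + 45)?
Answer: 1114232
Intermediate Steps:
m = 1133748
m + (-164*(-119))*(-46 + 45) = 1133748 + (-164*(-119))*(-46 + 45) = 1133748 + 19516*(-1) = 1133748 - 19516 = 1114232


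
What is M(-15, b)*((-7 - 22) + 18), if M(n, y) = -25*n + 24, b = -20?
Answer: -4389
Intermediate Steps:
M(n, y) = 24 - 25*n
M(-15, b)*((-7 - 22) + 18) = (24 - 25*(-15))*((-7 - 22) + 18) = (24 + 375)*(-29 + 18) = 399*(-11) = -4389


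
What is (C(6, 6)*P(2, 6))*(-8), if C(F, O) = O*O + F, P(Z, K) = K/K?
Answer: -336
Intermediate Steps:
P(Z, K) = 1
C(F, O) = F + O² (C(F, O) = O² + F = F + O²)
(C(6, 6)*P(2, 6))*(-8) = ((6 + 6²)*1)*(-8) = ((6 + 36)*1)*(-8) = (42*1)*(-8) = 42*(-8) = -336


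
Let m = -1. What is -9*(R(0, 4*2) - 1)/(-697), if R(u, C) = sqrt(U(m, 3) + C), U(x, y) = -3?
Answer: -9/697 + 9*sqrt(5)/697 ≈ 0.015961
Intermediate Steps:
R(u, C) = sqrt(-3 + C)
-9*(R(0, 4*2) - 1)/(-697) = -9*(sqrt(-3 + 4*2) - 1)/(-697) = -9*(sqrt(-3 + 8) - 1)*(-1/697) = -9*(sqrt(5) - 1)*(-1/697) = -9*(-1 + sqrt(5))*(-1/697) = (9 - 9*sqrt(5))*(-1/697) = -9/697 + 9*sqrt(5)/697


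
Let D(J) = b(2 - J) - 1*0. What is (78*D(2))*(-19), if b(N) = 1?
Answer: -1482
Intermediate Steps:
D(J) = 1 (D(J) = 1 - 1*0 = 1 + 0 = 1)
(78*D(2))*(-19) = (78*1)*(-19) = 78*(-19) = -1482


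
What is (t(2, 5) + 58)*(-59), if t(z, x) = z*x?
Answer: -4012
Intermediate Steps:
t(z, x) = x*z
(t(2, 5) + 58)*(-59) = (5*2 + 58)*(-59) = (10 + 58)*(-59) = 68*(-59) = -4012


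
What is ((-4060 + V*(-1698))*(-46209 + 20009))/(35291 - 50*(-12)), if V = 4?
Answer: 284322400/35891 ≈ 7921.8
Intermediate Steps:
((-4060 + V*(-1698))*(-46209 + 20009))/(35291 - 50*(-12)) = ((-4060 + 4*(-1698))*(-46209 + 20009))/(35291 - 50*(-12)) = ((-4060 - 6792)*(-26200))/(35291 + 600) = -10852*(-26200)/35891 = 284322400*(1/35891) = 284322400/35891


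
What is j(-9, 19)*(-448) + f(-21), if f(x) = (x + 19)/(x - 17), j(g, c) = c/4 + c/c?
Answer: -48943/19 ≈ -2575.9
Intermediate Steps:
j(g, c) = 1 + c/4 (j(g, c) = c*(1/4) + 1 = c/4 + 1 = 1 + c/4)
f(x) = (19 + x)/(-17 + x)
j(-9, 19)*(-448) + f(-21) = (1 + (1/4)*19)*(-448) + (19 - 21)/(-17 - 21) = (1 + 19/4)*(-448) - 2/(-38) = (23/4)*(-448) - 1/38*(-2) = -2576 + 1/19 = -48943/19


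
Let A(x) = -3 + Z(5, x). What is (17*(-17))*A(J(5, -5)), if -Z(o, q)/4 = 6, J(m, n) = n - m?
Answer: 7803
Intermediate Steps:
Z(o, q) = -24 (Z(o, q) = -4*6 = -24)
A(x) = -27 (A(x) = -3 - 24 = -27)
(17*(-17))*A(J(5, -5)) = (17*(-17))*(-27) = -289*(-27) = 7803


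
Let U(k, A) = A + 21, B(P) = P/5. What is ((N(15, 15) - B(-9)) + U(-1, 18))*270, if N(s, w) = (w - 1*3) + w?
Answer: 18306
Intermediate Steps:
B(P) = P/5 (B(P) = P*(1/5) = P/5)
N(s, w) = -3 + 2*w (N(s, w) = (w - 3) + w = (-3 + w) + w = -3 + 2*w)
U(k, A) = 21 + A
((N(15, 15) - B(-9)) + U(-1, 18))*270 = (((-3 + 2*15) - (-9)/5) + (21 + 18))*270 = (((-3 + 30) - 1*(-9/5)) + 39)*270 = ((27 + 9/5) + 39)*270 = (144/5 + 39)*270 = (339/5)*270 = 18306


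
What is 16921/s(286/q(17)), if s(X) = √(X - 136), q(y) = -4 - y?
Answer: -16921*I*√65982/3142 ≈ -1383.4*I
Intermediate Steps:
s(X) = √(-136 + X)
16921/s(286/q(17)) = 16921/(√(-136 + 286/(-4 - 1*17))) = 16921/(√(-136 + 286/(-4 - 17))) = 16921/(√(-136 + 286/(-21))) = 16921/(√(-136 + 286*(-1/21))) = 16921/(√(-136 - 286/21)) = 16921/(√(-3142/21)) = 16921/((I*√65982/21)) = 16921*(-I*√65982/3142) = -16921*I*√65982/3142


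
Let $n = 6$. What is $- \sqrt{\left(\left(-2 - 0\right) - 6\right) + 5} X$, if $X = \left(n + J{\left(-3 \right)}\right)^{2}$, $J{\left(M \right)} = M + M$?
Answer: $0$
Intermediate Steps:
$J{\left(M \right)} = 2 M$
$X = 0$ ($X = \left(6 + 2 \left(-3\right)\right)^{2} = \left(6 - 6\right)^{2} = 0^{2} = 0$)
$- \sqrt{\left(\left(-2 - 0\right) - 6\right) + 5} X = - \sqrt{\left(\left(-2 - 0\right) - 6\right) + 5} \cdot 0 = - \sqrt{\left(\left(-2 + 0\right) - 6\right) + 5} \cdot 0 = - \sqrt{\left(-2 - 6\right) + 5} \cdot 0 = - \sqrt{-8 + 5} \cdot 0 = - \sqrt{-3} \cdot 0 = - i \sqrt{3} \cdot 0 = 0$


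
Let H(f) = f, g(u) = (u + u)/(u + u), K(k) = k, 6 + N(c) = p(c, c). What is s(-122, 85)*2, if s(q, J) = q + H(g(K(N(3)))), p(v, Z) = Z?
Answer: -242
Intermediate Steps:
N(c) = -6 + c
g(u) = 1 (g(u) = (2*u)/((2*u)) = (2*u)*(1/(2*u)) = 1)
s(q, J) = 1 + q (s(q, J) = q + 1 = 1 + q)
s(-122, 85)*2 = (1 - 122)*2 = -121*2 = -242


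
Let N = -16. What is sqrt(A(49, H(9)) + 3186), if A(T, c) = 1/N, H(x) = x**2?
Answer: 5*sqrt(2039)/4 ≈ 56.444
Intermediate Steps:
A(T, c) = -1/16 (A(T, c) = 1/(-16) = -1/16)
sqrt(A(49, H(9)) + 3186) = sqrt(-1/16 + 3186) = sqrt(50975/16) = 5*sqrt(2039)/4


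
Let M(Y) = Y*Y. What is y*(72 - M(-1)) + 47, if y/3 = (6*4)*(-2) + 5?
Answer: -9112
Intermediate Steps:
M(Y) = Y²
y = -129 (y = 3*((6*4)*(-2) + 5) = 3*(24*(-2) + 5) = 3*(-48 + 5) = 3*(-43) = -129)
y*(72 - M(-1)) + 47 = -129*(72 - 1*(-1)²) + 47 = -129*(72 - 1*1) + 47 = -129*(72 - 1) + 47 = -129*71 + 47 = -9159 + 47 = -9112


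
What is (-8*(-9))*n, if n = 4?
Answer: 288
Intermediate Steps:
(-8*(-9))*n = -8*(-9)*4 = 72*4 = 288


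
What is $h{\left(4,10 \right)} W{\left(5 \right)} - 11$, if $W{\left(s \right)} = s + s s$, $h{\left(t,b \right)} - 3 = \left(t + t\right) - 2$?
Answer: $259$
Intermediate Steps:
$h{\left(t,b \right)} = 1 + 2 t$ ($h{\left(t,b \right)} = 3 + \left(\left(t + t\right) - 2\right) = 3 + \left(2 t - 2\right) = 3 + \left(-2 + 2 t\right) = 1 + 2 t$)
$W{\left(s \right)} = s + s^{2}$
$h{\left(4,10 \right)} W{\left(5 \right)} - 11 = \left(1 + 2 \cdot 4\right) 5 \left(1 + 5\right) - 11 = \left(1 + 8\right) 5 \cdot 6 - 11 = 9 \cdot 30 - 11 = 270 - 11 = 259$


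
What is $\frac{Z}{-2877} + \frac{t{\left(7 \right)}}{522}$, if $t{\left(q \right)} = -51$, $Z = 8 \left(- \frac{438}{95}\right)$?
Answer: $- \frac{1345553}{15852270} \approx -0.084881$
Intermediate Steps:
$Z = - \frac{3504}{95}$ ($Z = 8 \left(\left(-438\right) \frac{1}{95}\right) = 8 \left(- \frac{438}{95}\right) = - \frac{3504}{95} \approx -36.884$)
$\frac{Z}{-2877} + \frac{t{\left(7 \right)}}{522} = - \frac{3504}{95 \left(-2877\right)} - \frac{51}{522} = \left(- \frac{3504}{95}\right) \left(- \frac{1}{2877}\right) - \frac{17}{174} = \frac{1168}{91105} - \frac{17}{174} = - \frac{1345553}{15852270}$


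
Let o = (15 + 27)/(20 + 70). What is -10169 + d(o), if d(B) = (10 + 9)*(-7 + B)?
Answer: -154397/15 ≈ -10293.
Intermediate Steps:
o = 7/15 (o = 42/90 = 42*(1/90) = 7/15 ≈ 0.46667)
d(B) = -133 + 19*B (d(B) = 19*(-7 + B) = -133 + 19*B)
-10169 + d(o) = -10169 + (-133 + 19*(7/15)) = -10169 + (-133 + 133/15) = -10169 - 1862/15 = -154397/15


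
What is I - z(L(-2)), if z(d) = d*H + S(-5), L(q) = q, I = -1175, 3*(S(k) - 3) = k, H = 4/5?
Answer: -17621/15 ≈ -1174.7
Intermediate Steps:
H = 4/5 (H = 4*(1/5) = 4/5 ≈ 0.80000)
S(k) = 3 + k/3
z(d) = 4/3 + 4*d/5 (z(d) = d*(4/5) + (3 + (1/3)*(-5)) = 4*d/5 + (3 - 5/3) = 4*d/5 + 4/3 = 4/3 + 4*d/5)
I - z(L(-2)) = -1175 - (4/3 + (4/5)*(-2)) = -1175 - (4/3 - 8/5) = -1175 - 1*(-4/15) = -1175 + 4/15 = -17621/15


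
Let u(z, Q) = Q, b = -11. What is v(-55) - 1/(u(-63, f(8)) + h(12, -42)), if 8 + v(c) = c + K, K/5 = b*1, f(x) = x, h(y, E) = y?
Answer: -2361/20 ≈ -118.05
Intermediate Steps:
K = -55 (K = 5*(-11*1) = 5*(-11) = -55)
v(c) = -63 + c (v(c) = -8 + (c - 55) = -8 + (-55 + c) = -63 + c)
v(-55) - 1/(u(-63, f(8)) + h(12, -42)) = (-63 - 55) - 1/(8 + 12) = -118 - 1/20 = -2361/20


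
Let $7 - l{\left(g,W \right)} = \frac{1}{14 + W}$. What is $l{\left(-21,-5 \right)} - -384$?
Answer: $\frac{3518}{9} \approx 390.89$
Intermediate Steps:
$l{\left(g,W \right)} = 7 - \frac{1}{14 + W}$
$l{\left(-21,-5 \right)} - -384 = \frac{97 + 7 \left(-5\right)}{14 - 5} - -384 = \frac{97 - 35}{9} + 384 = \frac{1}{9} \cdot 62 + 384 = \frac{62}{9} + 384 = \frac{3518}{9}$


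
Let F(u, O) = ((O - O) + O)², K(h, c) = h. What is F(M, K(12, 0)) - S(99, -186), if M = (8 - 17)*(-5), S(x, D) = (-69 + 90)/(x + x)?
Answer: 9497/66 ≈ 143.89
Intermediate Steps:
S(x, D) = 21/(2*x) (S(x, D) = 21/((2*x)) = 21*(1/(2*x)) = 21/(2*x))
M = 45 (M = -9*(-5) = 45)
F(u, O) = O² (F(u, O) = (0 + O)² = O²)
F(M, K(12, 0)) - S(99, -186) = 12² - 21/(2*99) = 144 - 21/(2*99) = 144 - 1*7/66 = 144 - 7/66 = 9497/66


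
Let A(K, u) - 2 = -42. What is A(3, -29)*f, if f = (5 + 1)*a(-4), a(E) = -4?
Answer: 960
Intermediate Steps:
A(K, u) = -40 (A(K, u) = 2 - 42 = -40)
f = -24 (f = (5 + 1)*(-4) = 6*(-4) = -24)
A(3, -29)*f = -40*(-24) = 960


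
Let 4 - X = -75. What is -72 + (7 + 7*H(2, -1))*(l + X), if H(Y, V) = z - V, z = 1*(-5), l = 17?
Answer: -2088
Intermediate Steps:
X = 79 (X = 4 - 1*(-75) = 4 + 75 = 79)
z = -5
H(Y, V) = -5 - V
-72 + (7 + 7*H(2, -1))*(l + X) = -72 + (7 + 7*(-5 - 1*(-1)))*(17 + 79) = -72 + (7 + 7*(-5 + 1))*96 = -72 + (7 + 7*(-4))*96 = -72 + (7 - 28)*96 = -72 - 21*96 = -72 - 2016 = -2088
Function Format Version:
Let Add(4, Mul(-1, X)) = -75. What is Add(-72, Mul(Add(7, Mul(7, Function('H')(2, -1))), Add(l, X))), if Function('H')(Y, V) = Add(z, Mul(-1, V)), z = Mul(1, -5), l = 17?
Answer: -2088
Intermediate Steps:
X = 79 (X = Add(4, Mul(-1, -75)) = Add(4, 75) = 79)
z = -5
Function('H')(Y, V) = Add(-5, Mul(-1, V))
Add(-72, Mul(Add(7, Mul(7, Function('H')(2, -1))), Add(l, X))) = Add(-72, Mul(Add(7, Mul(7, Add(-5, Mul(-1, -1)))), Add(17, 79))) = Add(-72, Mul(Add(7, Mul(7, Add(-5, 1))), 96)) = Add(-72, Mul(Add(7, Mul(7, -4)), 96)) = Add(-72, Mul(Add(7, -28), 96)) = Add(-72, Mul(-21, 96)) = Add(-72, -2016) = -2088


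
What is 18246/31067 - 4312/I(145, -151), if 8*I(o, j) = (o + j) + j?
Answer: 1074551854/4877519 ≈ 220.31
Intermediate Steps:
I(o, j) = j/4 + o/8 (I(o, j) = ((o + j) + j)/8 = ((j + o) + j)/8 = (o + 2*j)/8 = j/4 + o/8)
18246/31067 - 4312/I(145, -151) = 18246/31067 - 4312/((¼)*(-151) + (⅛)*145) = 18246*(1/31067) - 4312/(-151/4 + 145/8) = 18246/31067 - 4312/(-157/8) = 18246/31067 - 4312*(-8/157) = 18246/31067 + 34496/157 = 1074551854/4877519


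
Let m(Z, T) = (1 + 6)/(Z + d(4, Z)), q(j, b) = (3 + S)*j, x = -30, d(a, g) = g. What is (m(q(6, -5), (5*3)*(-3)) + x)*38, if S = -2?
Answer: -6707/6 ≈ -1117.8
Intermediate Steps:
q(j, b) = j (q(j, b) = (3 - 2)*j = 1*j = j)
m(Z, T) = 7/(2*Z) (m(Z, T) = (1 + 6)/(Z + Z) = 7/((2*Z)) = 7*(1/(2*Z)) = 7/(2*Z))
(m(q(6, -5), (5*3)*(-3)) + x)*38 = ((7/2)/6 - 30)*38 = ((7/2)*(⅙) - 30)*38 = (7/12 - 30)*38 = -353/12*38 = -6707/6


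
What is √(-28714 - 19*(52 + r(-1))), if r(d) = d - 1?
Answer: 12*I*√206 ≈ 172.23*I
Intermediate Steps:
r(d) = -1 + d
√(-28714 - 19*(52 + r(-1))) = √(-28714 - 19*(52 + (-1 - 1))) = √(-28714 - 19*(52 - 2)) = √(-28714 - 19*50) = √(-28714 - 950) = √(-29664) = 12*I*√206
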